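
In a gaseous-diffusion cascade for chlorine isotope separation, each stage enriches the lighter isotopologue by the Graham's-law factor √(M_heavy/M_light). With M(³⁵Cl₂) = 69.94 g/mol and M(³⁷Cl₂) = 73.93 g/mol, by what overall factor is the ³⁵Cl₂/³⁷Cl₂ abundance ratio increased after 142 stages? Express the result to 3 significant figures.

After 142 stages the ratio has grown by (√(73.93/69.94))^142 = (73.93/69.94)^(142/2).
= 1.05705^71 = 51.4.

51.4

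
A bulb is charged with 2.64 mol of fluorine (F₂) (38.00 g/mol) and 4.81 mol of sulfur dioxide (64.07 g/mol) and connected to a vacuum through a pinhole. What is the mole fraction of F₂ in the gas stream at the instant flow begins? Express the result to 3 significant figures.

Each component's effusion rate ∝ (its partial pressure)·(1/√M) ∝ n_i/√M_i.
Mole fraction of F₂ in the effusate = (n_F₂/√M_F₂) / (n_F₂/√M_F₂ + n_SO₂/√M_SO₂)
= (2.64/√38.00) / (2.64/√38.00 + 4.81/√64.07) = 0.4283/(0.4283 + 0.6009) = 0.416.

0.416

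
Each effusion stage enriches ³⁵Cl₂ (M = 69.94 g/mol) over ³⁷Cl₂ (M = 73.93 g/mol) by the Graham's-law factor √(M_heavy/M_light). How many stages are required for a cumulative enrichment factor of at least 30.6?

With α = √(73.93/69.94) per stage, ln α = ½ ln(1.05705) = 0.02774.
Need α^N ≥ 30.6 ⇒ N ≥ ln(30.6) / ln α = 3.421 / 0.02774 = 123.32.
So at least 124 stages are needed.

124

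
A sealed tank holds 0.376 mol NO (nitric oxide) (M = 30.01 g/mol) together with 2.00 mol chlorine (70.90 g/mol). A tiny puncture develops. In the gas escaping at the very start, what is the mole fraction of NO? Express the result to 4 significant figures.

Effusion rate of each component ∝ n_i/√M_i (partial pressure × 1/√M).
x_NO(eff) = (n_NO/√M_NO) / (n_NO/√M_NO + n_Cl₂/√M_Cl₂)
= (0.376/√30.01) / (0.376/√30.01 + 2.00/√70.90) = 0.06864/(0.06864 + 0.2375) = 0.2242.

0.2242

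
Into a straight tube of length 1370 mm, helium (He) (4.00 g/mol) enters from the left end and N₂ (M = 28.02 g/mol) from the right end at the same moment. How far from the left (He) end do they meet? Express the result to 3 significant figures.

The fronts meet when d_He + d_N₂ = L with d_He/d_N₂ = √(M_N₂/M_He) (Graham's law). Here √(M_N₂/M_He) = √(28.02/4.00) = 2.647.
With d_He + d_N₂ = 1370 mm, d_N₂ = 1370/(1 + 2.647) = 375.7 mm.
d_He = 1370 − 375.7 = 994 mm.

994 mm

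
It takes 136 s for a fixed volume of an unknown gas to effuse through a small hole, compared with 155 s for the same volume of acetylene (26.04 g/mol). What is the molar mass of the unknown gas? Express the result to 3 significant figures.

Since effusion rate ∝ 1/√M, t_X/t_C₂H₂ = √(M_X/M_C₂H₂).
136/155 = 0.8774 = √(M_X/26.04)
M_X = 26.04 × 0.8774² = 26.04 × 0.7699 = 20.0 g/mol

20.0 g/mol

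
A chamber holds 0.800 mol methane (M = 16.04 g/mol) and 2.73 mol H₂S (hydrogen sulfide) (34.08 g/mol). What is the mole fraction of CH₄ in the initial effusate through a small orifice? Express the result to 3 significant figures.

0.299

Each component's effusion rate ∝ (its partial pressure)·(1/√M) ∝ n_i/√M_i.
So x_CH₄ in the escaping gas = (n_CH₄/√M_CH₄) / Σ(n_i/√M_i)
= (0.800/√16.04) / (0.800/√16.04 + 2.73/√34.08) = 0.1998/(0.1998 + 0.4676) = 0.299.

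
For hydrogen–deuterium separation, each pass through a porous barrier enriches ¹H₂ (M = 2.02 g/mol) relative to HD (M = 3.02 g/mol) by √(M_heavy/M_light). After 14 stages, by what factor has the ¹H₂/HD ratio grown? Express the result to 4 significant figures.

The single-stage factor is √(M_heavy/M_light), so 14 stages give [√(3.02/2.02)]^14 = (3.02/2.02)^(14/2).
= 1.49505^7 = 16.70.

16.70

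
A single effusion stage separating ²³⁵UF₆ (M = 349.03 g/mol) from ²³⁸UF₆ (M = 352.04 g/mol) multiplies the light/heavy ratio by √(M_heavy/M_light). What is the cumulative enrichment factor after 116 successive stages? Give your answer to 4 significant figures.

1.645

The single-stage factor is √(M_heavy/M_light), so 116 stages give [√(352.04/349.03)]^116 = (352.04/349.03)^(116/2).
= 1.00862^58 = 1.645.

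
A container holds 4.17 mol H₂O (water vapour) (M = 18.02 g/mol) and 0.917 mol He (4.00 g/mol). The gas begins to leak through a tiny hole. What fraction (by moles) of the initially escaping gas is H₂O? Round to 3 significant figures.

0.682

Effusion rate of each component ∝ n_i/√M_i (partial pressure × 1/√M).
So x_H₂O in the escaping gas = (n_H₂O/√M_H₂O) / Σ(n_i/√M_i)
= (4.17/√18.02) / (4.17/√18.02 + 0.917/√4.00) = 0.9823/(0.9823 + 0.4585) = 0.682.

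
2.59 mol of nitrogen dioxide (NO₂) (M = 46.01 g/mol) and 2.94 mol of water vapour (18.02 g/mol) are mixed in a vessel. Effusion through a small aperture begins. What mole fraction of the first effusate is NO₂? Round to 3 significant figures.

Effusion rate of each component ∝ n_i/√M_i (partial pressure × 1/√M).
So x_NO₂ in the escaping gas = (n_NO₂/√M_NO₂) / Σ(n_i/√M_i)
= (2.59/√46.01) / (2.59/√46.01 + 2.94/√18.02) = 0.3818/(0.3818 + 0.6926) = 0.355.

0.355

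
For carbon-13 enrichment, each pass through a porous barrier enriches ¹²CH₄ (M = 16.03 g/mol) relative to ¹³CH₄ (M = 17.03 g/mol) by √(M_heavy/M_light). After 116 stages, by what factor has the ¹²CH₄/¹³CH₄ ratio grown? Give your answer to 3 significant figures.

The single-stage factor is √(M_heavy/M_light), so 116 stages give [√(17.03/16.03)]^116 = (17.03/16.03)^(116/2).
= 1.06238^58 = 33.4.

33.4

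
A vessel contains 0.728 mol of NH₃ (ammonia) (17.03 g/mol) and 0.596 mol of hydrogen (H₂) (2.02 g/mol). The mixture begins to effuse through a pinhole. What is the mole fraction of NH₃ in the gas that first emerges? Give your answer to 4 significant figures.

0.2961

Rate_i ∝ x_i/√M_i (Graham's law weighted by mole fraction), so the effusate composition follows n_i/√M_i.
x_NH₃(eff) = (n_NH₃/√M_NH₃) / (n_NH₃/√M_NH₃ + n_H₂/√M_H₂)
= (0.728/√17.03) / (0.728/√17.03 + 0.596/√2.02) = 0.1764/(0.1764 + 0.4193) = 0.2961.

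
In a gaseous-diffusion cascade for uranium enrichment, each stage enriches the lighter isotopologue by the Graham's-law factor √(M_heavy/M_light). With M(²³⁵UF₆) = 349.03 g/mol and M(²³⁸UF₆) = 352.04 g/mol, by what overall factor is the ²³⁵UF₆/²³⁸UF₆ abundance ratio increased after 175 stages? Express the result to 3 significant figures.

2.12

The single-stage factor is √(M_heavy/M_light), so 175 stages give [√(352.04/349.03)]^175 = (352.04/349.03)^(175/2).
= 1.00862^(175/2) = 2.12.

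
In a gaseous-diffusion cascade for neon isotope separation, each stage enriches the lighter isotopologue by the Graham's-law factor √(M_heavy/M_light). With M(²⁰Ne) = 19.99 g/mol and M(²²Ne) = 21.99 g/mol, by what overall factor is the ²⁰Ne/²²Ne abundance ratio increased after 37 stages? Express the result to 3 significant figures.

5.84

Overall factor = α^37 with α = √(21.99/19.99), i.e. (21.99/19.99)^(37/2).
= 1.10005^(37/2) = 5.84.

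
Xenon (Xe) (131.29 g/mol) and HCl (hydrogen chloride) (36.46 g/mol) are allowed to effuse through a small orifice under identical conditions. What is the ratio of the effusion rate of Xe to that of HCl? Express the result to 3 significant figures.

By Graham's law, rate_Xe/rate_HCl = √(M_HCl/M_Xe) = √(36.46/131.29) = √0.2777 = 0.527.

0.527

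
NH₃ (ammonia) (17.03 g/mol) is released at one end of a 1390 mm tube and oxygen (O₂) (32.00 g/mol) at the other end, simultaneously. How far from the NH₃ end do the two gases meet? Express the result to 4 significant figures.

803.7 mm

The fronts meet when d_NH₃ + d_O₂ = L with d_NH₃/d_O₂ = √(M_O₂/M_NH₃) (Graham's law). Here √(M_O₂/M_NH₃) = √(32.00/17.03) = 1.371.
With d_NH₃ + d_O₂ = 1390 mm, d_O₂ = 1390/(1 + 1.371) = 586.3 mm.
d_NH₃ = 1390 − 586.3 = 803.7 mm.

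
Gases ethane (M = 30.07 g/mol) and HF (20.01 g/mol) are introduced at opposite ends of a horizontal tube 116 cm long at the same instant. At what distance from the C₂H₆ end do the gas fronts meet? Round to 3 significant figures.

In equal time, each gas travels a distance ∝ its rate ∝ 1/√M, so d_C₂H₆/d_HF = √(M_HF/M_C₂H₆) = √(20.01/30.07) = 0.8157.
With d_C₂H₆ + d_HF = 116 cm, d_HF = 116/(1 + 0.8157) = 63.89 cm.
d_C₂H₆ = 116 − 63.89 = 52.1 cm.

52.1 cm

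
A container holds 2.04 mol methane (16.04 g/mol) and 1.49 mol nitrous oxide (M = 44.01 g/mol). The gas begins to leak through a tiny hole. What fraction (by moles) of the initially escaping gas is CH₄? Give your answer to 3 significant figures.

The effusion rate of species i is ∝ p_i/√M_i ∝ n_i/√M_i.
Mole fraction of CH₄ in the effusate = (n_CH₄/√M_CH₄) / (n_CH₄/√M_CH₄ + n_N₂O/√M_N₂O)
= (2.04/√16.04) / (2.04/√16.04 + 1.49/√44.01) = 0.5094/(0.5094 + 0.2246) = 0.694.

0.694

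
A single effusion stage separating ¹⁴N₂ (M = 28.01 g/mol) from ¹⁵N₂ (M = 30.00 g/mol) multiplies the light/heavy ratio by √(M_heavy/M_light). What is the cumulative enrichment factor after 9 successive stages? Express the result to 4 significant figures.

1.362

Each stage multiplies the ratio by α = √(30.00/28.01), so after 9 stages the overall factor is α^9 = (30.00/28.01)^(9/2).
= 1.07105^(9/2) = 1.362.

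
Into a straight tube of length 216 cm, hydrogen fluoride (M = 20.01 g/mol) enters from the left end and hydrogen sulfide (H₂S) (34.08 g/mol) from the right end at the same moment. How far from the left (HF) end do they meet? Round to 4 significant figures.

122.3 cm

In equal time, each gas travels a distance ∝ its rate ∝ 1/√M, so d_HF/d_H₂S = √(M_H₂S/M_HF) = √(34.08/20.01) = 1.305.
With d_HF + d_H₂S = 216 cm, d_H₂S = 216/(1 + 1.305) = 93.71 cm.
d_HF = 216 − 93.71 = 122.3 cm.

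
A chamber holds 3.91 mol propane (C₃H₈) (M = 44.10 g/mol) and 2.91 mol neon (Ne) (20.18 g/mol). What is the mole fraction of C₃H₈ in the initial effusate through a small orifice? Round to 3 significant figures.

The effusion rate of species i is ∝ p_i/√M_i ∝ n_i/√M_i.
x_C₃H₈(eff) = (n_C₃H₈/√M_C₃H₈) / (n_C₃H₈/√M_C₃H₈ + n_Ne/√M_Ne)
= (3.91/√44.10) / (3.91/√44.10 + 2.91/√20.18) = 0.5888/(0.5888 + 0.6478) = 0.476.

0.476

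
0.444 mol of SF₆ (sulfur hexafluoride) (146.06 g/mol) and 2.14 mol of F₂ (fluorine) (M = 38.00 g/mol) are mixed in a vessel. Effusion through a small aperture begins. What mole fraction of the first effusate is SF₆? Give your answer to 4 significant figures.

Rate_i ∝ x_i/√M_i (Graham's law weighted by mole fraction), so the effusate composition follows n_i/√M_i.
So x_SF₆ in the escaping gas = (n_SF₆/√M_SF₆) / Σ(n_i/√M_i)
= (0.444/√146.06) / (0.444/√146.06 + 2.14/√38.00) = 0.03674/(0.03674 + 0.3472) = 0.09570.

0.09570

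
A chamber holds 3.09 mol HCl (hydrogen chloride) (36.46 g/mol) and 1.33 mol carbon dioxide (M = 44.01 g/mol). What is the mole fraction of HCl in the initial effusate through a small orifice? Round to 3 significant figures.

0.719

The effusion rate of species i is ∝ p_i/√M_i ∝ n_i/√M_i.
Mole fraction of HCl in the effusate = (n_HCl/√M_HCl) / (n_HCl/√M_HCl + n_CO₂/√M_CO₂)
= (3.09/√36.46) / (3.09/√36.46 + 1.33/√44.01) = 0.5117/(0.5117 + 0.2005) = 0.719.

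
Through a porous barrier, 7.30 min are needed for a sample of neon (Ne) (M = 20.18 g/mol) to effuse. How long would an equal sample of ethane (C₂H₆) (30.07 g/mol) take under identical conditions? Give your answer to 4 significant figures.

Graham's law gives t_C₂H₆/t_Ne = √(M_C₂H₆/M_Ne) = √(30.07/20.18) = √1.490 = 1.221.
So the time for C₂H₆ is 7.30 × 1.221 = 8.911 min.

8.911 min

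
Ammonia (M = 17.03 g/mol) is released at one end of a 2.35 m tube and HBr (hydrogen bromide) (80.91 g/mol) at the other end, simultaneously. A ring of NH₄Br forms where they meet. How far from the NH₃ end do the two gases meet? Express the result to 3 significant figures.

1.61 m

In equal time, each gas travels a distance ∝ its rate ∝ 1/√M, so d_NH₃/d_HBr = √(M_HBr/M_NH₃) = √(80.91/17.03) = 2.180.
With d_NH₃ + d_HBr = 2.35 m, d_HBr = 2.35/(1 + 2.180) = 0.7391 m.
d_NH₃ = 2.35 − 0.7391 = 1.61 m.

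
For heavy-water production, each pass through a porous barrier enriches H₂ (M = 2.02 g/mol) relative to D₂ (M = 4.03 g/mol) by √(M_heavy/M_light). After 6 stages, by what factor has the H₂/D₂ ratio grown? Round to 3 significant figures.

7.94

After 6 stages the ratio has grown by (√(4.03/2.02))^6 = (4.03/2.02)^(6/2).
= 1.99505^3 = 7.94.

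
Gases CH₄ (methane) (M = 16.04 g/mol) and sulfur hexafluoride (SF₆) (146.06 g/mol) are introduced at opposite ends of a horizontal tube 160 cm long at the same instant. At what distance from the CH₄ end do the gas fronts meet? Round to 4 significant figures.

120.2 cm

Distances travelled in equal time are proportional to diffusion rates, so d_CH₄/d_SF₆ = √(M_SF₆/M_CH₄) = √(146.06/16.04) = 3.018.
With d_CH₄ + d_SF₆ = 160 cm, d_SF₆ = 160/(1 + 3.018) = 39.82 cm.
d_CH₄ = 160 − 39.82 = 120.2 cm.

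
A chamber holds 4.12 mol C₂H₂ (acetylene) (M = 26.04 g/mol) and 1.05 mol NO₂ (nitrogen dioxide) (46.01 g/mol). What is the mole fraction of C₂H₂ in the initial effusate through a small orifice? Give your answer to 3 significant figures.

0.839

Rate_i ∝ x_i/√M_i (Graham's law weighted by mole fraction), so the effusate composition follows n_i/√M_i.
x_C₂H₂(eff) = (n_C₂H₂/√M_C₂H₂) / (n_C₂H₂/√M_C₂H₂ + n_NO₂/√M_NO₂)
= (4.12/√26.04) / (4.12/√26.04 + 1.05/√46.01) = 0.8074/(0.8074 + 0.1548) = 0.839.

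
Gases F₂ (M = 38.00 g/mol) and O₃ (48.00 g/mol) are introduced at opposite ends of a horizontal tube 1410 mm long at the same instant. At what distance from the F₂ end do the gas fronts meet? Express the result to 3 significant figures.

746 mm

The fronts meet when d_F₂ + d_O₃ = L with d_F₂/d_O₃ = √(M_O₃/M_F₂) (Graham's law). Here √(M_O₃/M_F₂) = √(48.00/38.00) = 1.124.
With d_F₂ + d_O₃ = 1410 mm, d_O₃ = 1410/(1 + 1.124) = 663.9 mm.
d_F₂ = 1410 − 663.9 = 746 mm.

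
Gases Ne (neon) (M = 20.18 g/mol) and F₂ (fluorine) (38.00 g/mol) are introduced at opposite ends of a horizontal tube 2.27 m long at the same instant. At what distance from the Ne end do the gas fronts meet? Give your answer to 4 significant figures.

1.313 m

Graham's law gives d_Ne/d_F₂ = rate_Ne/rate_F₂ = √(M_F₂/M_Ne) = √(38.00/20.18) = 1.372.
With d_Ne + d_F₂ = 2.27 m, d_F₂ = 2.27/(1 + 1.372) = 0.9569 m.
d_Ne = 2.27 − 0.9569 = 1.313 m.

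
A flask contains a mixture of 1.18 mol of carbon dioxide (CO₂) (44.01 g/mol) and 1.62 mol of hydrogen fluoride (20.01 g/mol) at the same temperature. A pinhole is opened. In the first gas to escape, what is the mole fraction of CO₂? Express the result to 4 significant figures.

The effusion rate of species i is ∝ p_i/√M_i ∝ n_i/√M_i.
x_CO₂(eff) = (n_CO₂/√M_CO₂) / (n_CO₂/√M_CO₂ + n_HF/√M_HF)
= (1.18/√44.01) / (1.18/√44.01 + 1.62/√20.01) = 0.1779/(0.1779 + 0.3622) = 0.3294.

0.3294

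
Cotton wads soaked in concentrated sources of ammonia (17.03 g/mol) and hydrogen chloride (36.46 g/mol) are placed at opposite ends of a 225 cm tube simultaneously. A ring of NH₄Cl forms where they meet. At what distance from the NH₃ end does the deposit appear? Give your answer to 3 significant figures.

134 cm

The fronts meet when d_NH₃ + d_HCl = L with d_NH₃/d_HCl = √(M_HCl/M_NH₃) (Graham's law). Here √(M_HCl/M_NH₃) = √(36.46/17.03) = 1.463.
With d_NH₃ + d_HCl = 225 cm, d_HCl = 225/(1 + 1.463) = 91.34 cm.
d_NH₃ = 225 − 91.34 = 134 cm.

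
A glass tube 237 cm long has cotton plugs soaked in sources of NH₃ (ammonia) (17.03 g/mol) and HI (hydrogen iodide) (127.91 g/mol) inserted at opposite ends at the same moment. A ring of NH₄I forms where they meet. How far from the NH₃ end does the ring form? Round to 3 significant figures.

The fronts meet when d_NH₃ + d_HI = L with d_NH₃/d_HI = √(M_HI/M_NH₃) (Graham's law). Here √(M_HI/M_NH₃) = √(127.91/17.03) = 2.741.
With d_NH₃ + d_HI = 237 cm, d_HI = 237/(1 + 2.741) = 63.36 cm.
d_NH₃ = 237 − 63.36 = 174 cm.

174 cm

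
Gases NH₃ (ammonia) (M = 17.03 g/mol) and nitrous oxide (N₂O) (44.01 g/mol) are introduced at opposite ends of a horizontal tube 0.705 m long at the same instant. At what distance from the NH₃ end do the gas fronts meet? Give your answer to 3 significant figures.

Distances travelled in equal time are proportional to diffusion rates, so d_NH₃/d_N₂O = √(M_N₂O/M_NH₃) = √(44.01/17.03) = 1.608.
With d_NH₃ + d_N₂O = 0.705 m, d_N₂O = 0.705/(1 + 1.608) = 0.2704 m.
d_NH₃ = 0.705 − 0.2704 = 0.435 m.

0.435 m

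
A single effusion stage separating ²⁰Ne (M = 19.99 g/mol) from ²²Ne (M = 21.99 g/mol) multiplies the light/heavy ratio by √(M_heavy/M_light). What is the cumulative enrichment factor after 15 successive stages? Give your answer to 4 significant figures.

Each stage multiplies the ratio by α = √(21.99/19.99), so after 15 stages the overall factor is α^15 = (21.99/19.99)^(15/2).
= 1.10005^(15/2) = 2.045.

2.045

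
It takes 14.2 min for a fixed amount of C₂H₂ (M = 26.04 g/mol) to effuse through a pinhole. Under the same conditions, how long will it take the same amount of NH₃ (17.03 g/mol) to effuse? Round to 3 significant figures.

Since effusion rate ∝ 1/√M, t_NH₃/t_C₂H₂ = √(M_NH₃/M_C₂H₂) = √(17.03/26.04) = √0.6540 = 0.8087.
So the time for NH₃ is 14.2 × 0.8087 = 11.5 min.

11.5 min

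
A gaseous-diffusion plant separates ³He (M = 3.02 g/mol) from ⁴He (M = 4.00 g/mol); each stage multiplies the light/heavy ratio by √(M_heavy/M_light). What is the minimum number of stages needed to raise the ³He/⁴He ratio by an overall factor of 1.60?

4

Single-stage factor α = √(4.00/3.02), so ln α = ½ ln(1.32450) = 0.1405.
Need α^N ≥ 1.60 ⇒ N ≥ ln(1.60) / ln α = 0.4700 / 0.1405 = 3.34.
Minimum whole number of stages: N = 4.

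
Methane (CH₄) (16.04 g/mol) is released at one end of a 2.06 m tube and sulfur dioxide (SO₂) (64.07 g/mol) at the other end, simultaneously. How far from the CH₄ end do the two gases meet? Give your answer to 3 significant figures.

1.37 m

Graham's law gives d_CH₄/d_SO₂ = rate_CH₄/rate_SO₂ = √(M_SO₂/M_CH₄) = √(64.07/16.04) = 1.999.
With d_CH₄ + d_SO₂ = 2.06 m, d_SO₂ = 2.06/(1 + 1.999) = 0.6870 m.
d_CH₄ = 2.06 − 0.6870 = 1.37 m.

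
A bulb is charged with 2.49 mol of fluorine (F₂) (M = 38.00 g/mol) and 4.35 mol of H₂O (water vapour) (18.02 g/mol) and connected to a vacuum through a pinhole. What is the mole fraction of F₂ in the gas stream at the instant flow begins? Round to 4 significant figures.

0.2827

Each component's effusion rate ∝ (its partial pressure)·(1/√M) ∝ n_i/√M_i.
Mole fraction of F₂ in the effusate = (n_F₂/√M_F₂) / (n_F₂/√M_F₂ + n_H₂O/√M_H₂O)
= (2.49/√38.00) / (2.49/√38.00 + 4.35/√18.02) = 0.4039/(0.4039 + 1.025) = 0.2827.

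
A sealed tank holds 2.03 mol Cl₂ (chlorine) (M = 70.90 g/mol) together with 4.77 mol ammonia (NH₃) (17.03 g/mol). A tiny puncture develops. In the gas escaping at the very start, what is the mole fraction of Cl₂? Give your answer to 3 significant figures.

0.173

Effusion rate of each component ∝ n_i/√M_i (partial pressure × 1/√M).
x_Cl₂(eff) = (n_Cl₂/√M_Cl₂) / (n_Cl₂/√M_Cl₂ + n_NH₃/√M_NH₃)
= (2.03/√70.90) / (2.03/√70.90 + 4.77/√17.03) = 0.2411/(0.2411 + 1.156) = 0.173.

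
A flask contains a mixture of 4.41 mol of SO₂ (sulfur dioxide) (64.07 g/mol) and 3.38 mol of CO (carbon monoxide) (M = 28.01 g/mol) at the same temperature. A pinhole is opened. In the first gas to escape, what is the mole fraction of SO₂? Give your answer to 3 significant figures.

0.463

Each component's effusion rate ∝ (its partial pressure)·(1/√M) ∝ n_i/√M_i.
x_SO₂(eff) = (n_SO₂/√M_SO₂) / (n_SO₂/√M_SO₂ + n_CO/√M_CO)
= (4.41/√64.07) / (4.41/√64.07 + 3.38/√28.01) = 0.5509/(0.5509 + 0.6386) = 0.463.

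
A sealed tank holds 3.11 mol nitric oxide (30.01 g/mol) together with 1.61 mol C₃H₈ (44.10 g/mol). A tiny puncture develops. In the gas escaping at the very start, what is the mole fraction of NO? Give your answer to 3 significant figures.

0.701

The effusion rate of species i is ∝ p_i/√M_i ∝ n_i/√M_i.
So x_NO in the escaping gas = (n_NO/√M_NO) / Σ(n_i/√M_i)
= (3.11/√30.01) / (3.11/√30.01 + 1.61/√44.10) = 0.5677/(0.5677 + 0.2424) = 0.701.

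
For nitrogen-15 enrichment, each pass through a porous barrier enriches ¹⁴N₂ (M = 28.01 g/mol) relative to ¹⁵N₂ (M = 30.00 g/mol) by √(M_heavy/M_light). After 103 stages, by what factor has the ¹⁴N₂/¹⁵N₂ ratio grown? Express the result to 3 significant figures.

34.3

The single-stage factor is √(M_heavy/M_light), so 103 stages give [√(30.00/28.01)]^103 = (30.00/28.01)^(103/2).
= 1.07105^(103/2) = 34.3.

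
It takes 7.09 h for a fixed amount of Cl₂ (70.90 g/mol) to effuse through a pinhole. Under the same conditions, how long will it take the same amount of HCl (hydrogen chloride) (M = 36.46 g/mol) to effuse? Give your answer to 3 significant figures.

5.08 h

Using Graham's law: t_HCl/t_Cl₂ = √(M_HCl/M_Cl₂) = √(36.46/70.90) = √0.5142 = 0.7171.
So the time for HCl is 7.09 × 0.7171 = 5.08 h.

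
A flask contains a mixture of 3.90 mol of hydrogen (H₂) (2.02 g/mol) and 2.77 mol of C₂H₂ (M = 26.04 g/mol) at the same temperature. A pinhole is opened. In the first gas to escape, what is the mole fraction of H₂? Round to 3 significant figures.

Effusion rate of each component ∝ n_i/√M_i (partial pressure × 1/√M).
Mole fraction of H₂ in the effusate = (n_H₂/√M_H₂) / (n_H₂/√M_H₂ + n_C₂H₂/√M_C₂H₂)
= (3.90/√2.02) / (3.90/√2.02 + 2.77/√26.04) = 2.744/(2.744 + 0.5428) = 0.835.

0.835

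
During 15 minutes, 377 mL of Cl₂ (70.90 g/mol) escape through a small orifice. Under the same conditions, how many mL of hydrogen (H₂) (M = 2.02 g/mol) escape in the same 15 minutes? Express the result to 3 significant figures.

Using Graham's law: rate_H₂/rate_Cl₂ = √(M_Cl₂/M_H₂) = √(70.90/2.02) = √35.10 = 5.924.
So the volume for H₂ is 377 × 5.924 = 2230 mL.

2230 mL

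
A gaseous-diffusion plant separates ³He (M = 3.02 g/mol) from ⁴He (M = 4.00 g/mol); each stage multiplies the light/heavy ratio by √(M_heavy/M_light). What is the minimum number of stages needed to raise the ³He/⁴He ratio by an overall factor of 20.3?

Per stage α = (4.00/3.02)^(1/2) = 1.32450^0.5, giving ln α = 0.1405.
Need α^N ≥ 20.3 ⇒ N ≥ ln(20.3) / ln α = 3.011 / 0.1405 = 21.43.
Rounding up, N = 22 stages.

22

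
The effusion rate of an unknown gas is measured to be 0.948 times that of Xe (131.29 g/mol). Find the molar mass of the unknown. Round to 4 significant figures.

Using Graham's law: rate_X/rate_Xe = √(M_Xe/M_X).
0.948 = √(131.29/M_X)
M_X = 131.29 / 0.948² = 131.29 / 0.8987 = 146.1 g/mol

146.1 g/mol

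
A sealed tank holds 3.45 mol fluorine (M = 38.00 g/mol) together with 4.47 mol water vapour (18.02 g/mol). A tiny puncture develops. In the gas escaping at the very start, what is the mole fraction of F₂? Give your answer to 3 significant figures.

The effusion rate of species i is ∝ p_i/√M_i ∝ n_i/√M_i.
So x_F₂ in the escaping gas = (n_F₂/√M_F₂) / Σ(n_i/√M_i)
= (3.45/√38.00) / (3.45/√38.00 + 4.47/√18.02) = 0.5597/(0.5597 + 1.053) = 0.347.

0.347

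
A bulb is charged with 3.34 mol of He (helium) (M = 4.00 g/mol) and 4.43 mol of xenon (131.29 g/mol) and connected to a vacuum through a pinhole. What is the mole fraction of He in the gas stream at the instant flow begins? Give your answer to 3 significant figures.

The effusion rate of species i is ∝ p_i/√M_i ∝ n_i/√M_i.
x_He(eff) = (n_He/√M_He) / (n_He/√M_He + n_Xe/√M_Xe)
= (3.34/√4.00) / (3.34/√4.00 + 4.43/√131.29) = 1.670/(1.670 + 0.3866) = 0.812.

0.812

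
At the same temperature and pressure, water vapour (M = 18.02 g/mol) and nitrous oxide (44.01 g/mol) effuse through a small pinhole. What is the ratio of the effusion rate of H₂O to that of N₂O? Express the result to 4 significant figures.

Graham's law gives rate_H₂O/rate_N₂O = √(M_N₂O/M_H₂O) = √(44.01/18.02) = √2.442 = 1.563.

1.563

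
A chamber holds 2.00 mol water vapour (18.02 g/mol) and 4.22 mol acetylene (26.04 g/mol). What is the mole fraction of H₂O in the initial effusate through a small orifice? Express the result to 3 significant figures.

0.363

Each component's effusion rate ∝ (its partial pressure)·(1/√M) ∝ n_i/√M_i.
x_H₂O(eff) = (n_H₂O/√M_H₂O) / (n_H₂O/√M_H₂O + n_C₂H₂/√M_C₂H₂)
= (2.00/√18.02) / (2.00/√18.02 + 4.22/√26.04) = 0.4711/(0.4711 + 0.8270) = 0.363.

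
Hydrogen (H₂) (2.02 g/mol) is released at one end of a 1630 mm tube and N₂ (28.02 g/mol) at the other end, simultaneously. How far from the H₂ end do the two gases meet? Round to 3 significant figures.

In equal time, each gas travels a distance ∝ its rate ∝ 1/√M, so d_H₂/d_N₂ = √(M_N₂/M_H₂) = √(28.02/2.02) = 3.724.
With d_H₂ + d_N₂ = 1630 mm, d_N₂ = 1630/(1 + 3.724) = 345.0 mm.
d_H₂ = 1630 − 345.0 = 1280 mm.

1280 mm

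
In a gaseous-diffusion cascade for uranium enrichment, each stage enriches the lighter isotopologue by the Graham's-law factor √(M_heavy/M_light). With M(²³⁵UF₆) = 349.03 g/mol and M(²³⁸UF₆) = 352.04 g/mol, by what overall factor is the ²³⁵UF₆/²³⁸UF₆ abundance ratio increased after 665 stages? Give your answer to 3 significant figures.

17.4

The single-stage factor is √(M_heavy/M_light), so 665 stages give [√(352.04/349.03)]^665 = (352.04/349.03)^(665/2).
= 1.00862^(665/2) = 17.4.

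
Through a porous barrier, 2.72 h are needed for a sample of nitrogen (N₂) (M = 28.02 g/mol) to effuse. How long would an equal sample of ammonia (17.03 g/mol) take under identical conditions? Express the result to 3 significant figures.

From Graham's law, t_NH₃/t_N₂ = √(M_NH₃/M_N₂) = √(17.03/28.02) = √0.6078 = 0.7796.
So the time for NH₃ is 2.72 × 0.7796 = 2.12 h.

2.12 h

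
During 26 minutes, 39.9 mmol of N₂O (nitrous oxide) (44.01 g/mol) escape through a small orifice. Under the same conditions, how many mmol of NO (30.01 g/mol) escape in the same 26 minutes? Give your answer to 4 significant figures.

From Graham's law, rate_NO/rate_N₂O = √(M_N₂O/M_NO) = √(44.01/30.01) = √1.467 = 1.211.
So the amount for NO is 39.9 × 1.211 = 48.32 mmol.

48.32 mmol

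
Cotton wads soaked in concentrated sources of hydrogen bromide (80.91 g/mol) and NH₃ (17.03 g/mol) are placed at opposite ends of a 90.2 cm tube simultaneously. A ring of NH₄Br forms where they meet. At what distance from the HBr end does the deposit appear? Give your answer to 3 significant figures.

Distances travelled in equal time are proportional to diffusion rates, so d_HBr/d_NH₃ = √(M_NH₃/M_HBr) = √(17.03/80.91) = 0.4588.
With d_HBr + d_NH₃ = 90.2 cm, d_NH₃ = 90.2/(1 + 0.4588) = 61.83 cm.
d_HBr = 90.2 − 61.83 = 28.4 cm.

28.4 cm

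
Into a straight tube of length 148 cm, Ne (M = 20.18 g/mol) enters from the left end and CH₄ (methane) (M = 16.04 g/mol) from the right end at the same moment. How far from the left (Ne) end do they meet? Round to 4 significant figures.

The fronts meet when d_Ne + d_CH₄ = L with d_Ne/d_CH₄ = √(M_CH₄/M_Ne) (Graham's law). Here √(M_CH₄/M_Ne) = √(16.04/20.18) = 0.8915.
With d_Ne + d_CH₄ = 148 cm, d_CH₄ = 148/(1 + 0.8915) = 78.24 cm.
d_Ne = 148 − 78.24 = 69.76 cm.

69.76 cm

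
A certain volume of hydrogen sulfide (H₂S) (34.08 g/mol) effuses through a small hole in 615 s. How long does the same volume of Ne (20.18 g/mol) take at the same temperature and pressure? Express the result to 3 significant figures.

Using Graham's law: t_Ne/t_H₂S = √(M_Ne/M_H₂S) = √(20.18/34.08) = √0.5921 = 0.7695.
So the time for Ne is 615 × 0.7695 = 473 s.

473 s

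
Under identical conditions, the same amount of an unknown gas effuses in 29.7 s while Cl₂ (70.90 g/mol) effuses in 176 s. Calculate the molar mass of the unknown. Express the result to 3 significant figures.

2.02 g/mol

Using Graham's law: t_X/t_Cl₂ = √(M_X/M_Cl₂).
29.7/176 = 0.1687 = √(M_X/70.90)
M_X = 70.90 × 0.1687² = 70.90 × 0.02848 = 2.02 g/mol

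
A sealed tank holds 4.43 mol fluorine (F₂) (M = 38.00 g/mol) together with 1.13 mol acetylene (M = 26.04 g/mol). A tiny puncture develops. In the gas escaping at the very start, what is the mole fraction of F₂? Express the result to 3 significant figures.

Rate_i ∝ x_i/√M_i (Graham's law weighted by mole fraction), so the effusate composition follows n_i/√M_i.
Mole fraction of F₂ in the effusate = (n_F₂/√M_F₂) / (n_F₂/√M_F₂ + n_C₂H₂/√M_C₂H₂)
= (4.43/√38.00) / (4.43/√38.00 + 1.13/√26.04) = 0.7186/(0.7186 + 0.2214) = 0.764.

0.764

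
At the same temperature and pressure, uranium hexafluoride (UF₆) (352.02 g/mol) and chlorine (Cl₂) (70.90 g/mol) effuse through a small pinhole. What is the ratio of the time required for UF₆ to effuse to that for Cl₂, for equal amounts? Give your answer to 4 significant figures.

Using Graham's law: t_UF₆/t_Cl₂ = √(M_UF₆/M_Cl₂) = √(352.02/70.90) = √4.965 = 2.228.

2.228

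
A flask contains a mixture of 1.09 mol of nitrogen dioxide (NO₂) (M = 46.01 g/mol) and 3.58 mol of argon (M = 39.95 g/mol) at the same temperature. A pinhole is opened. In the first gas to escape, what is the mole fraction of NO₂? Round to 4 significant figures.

0.2210

The effusion rate of species i is ∝ p_i/√M_i ∝ n_i/√M_i.
Mole fraction of NO₂ in the effusate = (n_NO₂/√M_NO₂) / (n_NO₂/√M_NO₂ + n_Ar/√M_Ar)
= (1.09/√46.01) / (1.09/√46.01 + 3.58/√39.95) = 0.1607/(0.1607 + 0.5664) = 0.2210.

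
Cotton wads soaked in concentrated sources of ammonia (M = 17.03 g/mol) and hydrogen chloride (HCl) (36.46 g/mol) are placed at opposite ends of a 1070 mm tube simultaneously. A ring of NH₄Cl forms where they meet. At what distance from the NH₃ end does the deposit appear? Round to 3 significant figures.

636 mm

In equal time, each gas travels a distance ∝ its rate ∝ 1/√M, so d_NH₃/d_HCl = √(M_HCl/M_NH₃) = √(36.46/17.03) = 1.463.
With d_NH₃ + d_HCl = 1070 mm, d_HCl = 1070/(1 + 1.463) = 434.4 mm.
d_NH₃ = 1070 − 434.4 = 636 mm.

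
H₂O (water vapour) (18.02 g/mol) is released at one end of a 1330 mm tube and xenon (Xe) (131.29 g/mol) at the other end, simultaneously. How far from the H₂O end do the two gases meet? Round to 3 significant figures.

In equal time, each gas travels a distance ∝ its rate ∝ 1/√M, so d_H₂O/d_Xe = √(M_Xe/M_H₂O) = √(131.29/18.02) = 2.699.
With d_H₂O + d_Xe = 1330 mm, d_Xe = 1330/(1 + 2.699) = 359.5 mm.
d_H₂O = 1330 − 359.5 = 970 mm.

970 mm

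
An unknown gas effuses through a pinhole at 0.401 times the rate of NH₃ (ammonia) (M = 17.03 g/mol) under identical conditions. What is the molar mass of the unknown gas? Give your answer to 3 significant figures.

Graham's law gives rate_X/rate_NH₃ = √(M_NH₃/M_X).
0.401 = √(17.03/M_X)
M_X = 17.03 / 0.401² = 17.03 / 0.1608 = 106 g/mol

106 g/mol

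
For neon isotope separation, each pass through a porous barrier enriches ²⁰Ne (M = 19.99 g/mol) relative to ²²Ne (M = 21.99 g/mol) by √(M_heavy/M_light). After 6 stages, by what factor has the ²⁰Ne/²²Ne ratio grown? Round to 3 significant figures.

1.33

Each stage multiplies the ratio by α = √(21.99/19.99), so after 6 stages the overall factor is α^6 = (21.99/19.99)^(6/2).
= 1.10005^3 = 1.33.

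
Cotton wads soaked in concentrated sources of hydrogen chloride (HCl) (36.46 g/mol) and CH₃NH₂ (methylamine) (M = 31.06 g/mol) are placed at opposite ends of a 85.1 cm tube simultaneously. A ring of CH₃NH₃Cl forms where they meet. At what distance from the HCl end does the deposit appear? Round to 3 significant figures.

Distances travelled in equal time are proportional to diffusion rates, so d_HCl/d_CH₃NH₂ = √(M_CH₃NH₂/M_HCl) = √(31.06/36.46) = 0.9230.
With d_HCl + d_CH₃NH₂ = 85.1 cm, d_CH₃NH₂ = 85.1/(1 + 0.9230) = 44.25 cm.
d_HCl = 85.1 − 44.25 = 40.8 cm.

40.8 cm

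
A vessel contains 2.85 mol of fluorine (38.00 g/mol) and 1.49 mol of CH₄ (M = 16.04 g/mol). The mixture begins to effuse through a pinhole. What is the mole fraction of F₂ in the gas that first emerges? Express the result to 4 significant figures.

Effusion rate of each component ∝ n_i/√M_i (partial pressure × 1/√M).
Mole fraction of F₂ in the effusate = (n_F₂/√M_F₂) / (n_F₂/√M_F₂ + n_CH₄/√M_CH₄)
= (2.85/√38.00) / (2.85/√38.00 + 1.49/√16.04) = 0.4623/(0.4623 + 0.3720) = 0.5541.

0.5541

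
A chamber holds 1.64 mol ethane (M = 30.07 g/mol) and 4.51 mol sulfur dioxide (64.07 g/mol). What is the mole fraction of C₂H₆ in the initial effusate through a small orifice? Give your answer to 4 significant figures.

0.3467

Effusion rate of each component ∝ n_i/√M_i (partial pressure × 1/√M).
Mole fraction of C₂H₆ in the effusate = (n_C₂H₆/√M_C₂H₆) / (n_C₂H₆/√M_C₂H₆ + n_SO₂/√M_SO₂)
= (1.64/√30.07) / (1.64/√30.07 + 4.51/√64.07) = 0.2991/(0.2991 + 0.5634) = 0.3467.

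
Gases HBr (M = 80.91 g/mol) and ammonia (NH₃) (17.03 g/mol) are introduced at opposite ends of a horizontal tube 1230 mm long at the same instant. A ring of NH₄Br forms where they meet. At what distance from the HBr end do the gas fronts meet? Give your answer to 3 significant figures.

In equal time, each gas travels a distance ∝ its rate ∝ 1/√M, so d_HBr/d_NH₃ = √(M_NH₃/M_HBr) = √(17.03/80.91) = 0.4588.
With d_HBr + d_NH₃ = 1230 mm, d_NH₃ = 1230/(1 + 0.4588) = 843.2 mm.
d_HBr = 1230 − 843.2 = 387 mm.

387 mm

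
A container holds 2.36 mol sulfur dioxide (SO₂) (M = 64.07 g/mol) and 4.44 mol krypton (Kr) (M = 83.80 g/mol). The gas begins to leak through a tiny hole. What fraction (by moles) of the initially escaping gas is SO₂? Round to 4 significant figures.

0.3781

Effusion rate of each component ∝ n_i/√M_i (partial pressure × 1/√M).
Mole fraction of SO₂ in the effusate = (n_SO₂/√M_SO₂) / (n_SO₂/√M_SO₂ + n_Kr/√M_Kr)
= (2.36/√64.07) / (2.36/√64.07 + 4.44/√83.80) = 0.2948/(0.2948 + 0.4850) = 0.3781.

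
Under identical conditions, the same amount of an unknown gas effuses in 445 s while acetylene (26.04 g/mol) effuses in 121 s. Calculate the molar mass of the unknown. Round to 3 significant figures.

Using Graham's law: t_X/t_C₂H₂ = √(M_X/M_C₂H₂).
445/121 = 3.678 = √(M_X/26.04)
M_X = 26.04 × 3.678² = 26.04 × 13.53 = 352 g/mol

352 g/mol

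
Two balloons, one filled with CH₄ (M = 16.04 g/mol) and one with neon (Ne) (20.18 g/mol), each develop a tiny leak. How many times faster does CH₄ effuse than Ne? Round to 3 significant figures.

1.12

From Graham's law, rate_CH₄/rate_Ne = √(M_Ne/M_CH₄) = √(20.18/16.04) = √1.258 = 1.12.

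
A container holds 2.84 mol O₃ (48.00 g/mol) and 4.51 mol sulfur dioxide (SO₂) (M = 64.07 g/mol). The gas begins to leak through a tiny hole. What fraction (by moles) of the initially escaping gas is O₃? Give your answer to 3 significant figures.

Effusion rate of each component ∝ n_i/√M_i (partial pressure × 1/√M).
x_O₃(eff) = (n_O₃/√M_O₃) / (n_O₃/√M_O₃ + n_SO₂/√M_SO₂)
= (2.84/√48.00) / (2.84/√48.00 + 4.51/√64.07) = 0.4099/(0.4099 + 0.5634) = 0.421.

0.421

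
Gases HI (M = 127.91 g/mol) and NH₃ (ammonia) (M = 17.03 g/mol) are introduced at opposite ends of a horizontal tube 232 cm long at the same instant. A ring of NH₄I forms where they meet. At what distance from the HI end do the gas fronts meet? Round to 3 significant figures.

In equal time, each gas travels a distance ∝ its rate ∝ 1/√M, so d_HI/d_NH₃ = √(M_NH₃/M_HI) = √(17.03/127.91) = 0.3649.
With d_HI + d_NH₃ = 232 cm, d_NH₃ = 232/(1 + 0.3649) = 170.0 cm.
d_HI = 232 − 170.0 = 62.0 cm.

62.0 cm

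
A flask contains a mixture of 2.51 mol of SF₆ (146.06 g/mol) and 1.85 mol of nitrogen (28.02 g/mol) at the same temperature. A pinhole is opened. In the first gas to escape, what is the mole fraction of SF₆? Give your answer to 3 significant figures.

0.373

The effusion rate of species i is ∝ p_i/√M_i ∝ n_i/√M_i.
x_SF₆(eff) = (n_SF₆/√M_SF₆) / (n_SF₆/√M_SF₆ + n_N₂/√M_N₂)
= (2.51/√146.06) / (2.51/√146.06 + 1.85/√28.02) = 0.2077/(0.2077 + 0.3495) = 0.373.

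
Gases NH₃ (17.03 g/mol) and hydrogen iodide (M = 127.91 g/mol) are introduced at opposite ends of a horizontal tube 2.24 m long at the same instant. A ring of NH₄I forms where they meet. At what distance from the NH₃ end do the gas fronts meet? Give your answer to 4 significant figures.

Graham's law gives d_NH₃/d_HI = rate_NH₃/rate_HI = √(M_HI/M_NH₃) = √(127.91/17.03) = 2.741.
With d_NH₃ + d_HI = 2.24 m, d_HI = 2.24/(1 + 2.741) = 0.5988 m.
d_NH₃ = 2.24 − 0.5988 = 1.641 m.

1.641 m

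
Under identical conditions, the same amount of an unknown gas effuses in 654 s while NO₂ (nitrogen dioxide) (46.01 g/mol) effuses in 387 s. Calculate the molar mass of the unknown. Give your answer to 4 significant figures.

Since effusion rate ∝ 1/√M, t_X/t_NO₂ = √(M_X/M_NO₂).
654/387 = 1.690 = √(M_X/46.01)
M_X = 46.01 × 1.690² = 46.01 × 2.856 = 131.4 g/mol

131.4 g/mol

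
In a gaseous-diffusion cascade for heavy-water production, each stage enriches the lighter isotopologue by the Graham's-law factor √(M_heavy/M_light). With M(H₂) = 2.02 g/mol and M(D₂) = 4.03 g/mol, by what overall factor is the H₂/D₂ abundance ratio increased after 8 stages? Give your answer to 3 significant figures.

The single-stage factor is √(M_heavy/M_light), so 8 stages give [√(4.03/2.02)]^8 = (4.03/2.02)^(8/2).
= 1.99505^4 = 15.8.

15.8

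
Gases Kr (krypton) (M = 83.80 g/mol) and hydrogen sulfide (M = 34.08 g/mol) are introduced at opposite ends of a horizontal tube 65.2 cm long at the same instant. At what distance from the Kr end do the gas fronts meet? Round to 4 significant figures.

25.39 cm

Graham's law gives d_Kr/d_H₂S = rate_Kr/rate_H₂S = √(M_H₂S/M_Kr) = √(34.08/83.80) = 0.6377.
With d_Kr + d_H₂S = 65.2 cm, d_H₂S = 65.2/(1 + 0.6377) = 39.81 cm.
d_Kr = 65.2 − 39.81 = 25.39 cm.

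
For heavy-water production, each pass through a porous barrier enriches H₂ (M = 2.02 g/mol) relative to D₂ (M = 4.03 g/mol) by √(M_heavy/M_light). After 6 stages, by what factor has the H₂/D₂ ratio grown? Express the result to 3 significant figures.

Each stage multiplies the ratio by α = √(4.03/2.02), so after 6 stages the overall factor is α^6 = (4.03/2.02)^(6/2).
= 1.99505^3 = 7.94.

7.94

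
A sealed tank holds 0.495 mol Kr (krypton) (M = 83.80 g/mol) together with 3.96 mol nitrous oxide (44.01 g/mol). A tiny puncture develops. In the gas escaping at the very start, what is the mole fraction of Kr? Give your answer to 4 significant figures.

0.08306

Rate_i ∝ x_i/√M_i (Graham's law weighted by mole fraction), so the effusate composition follows n_i/√M_i.
So x_Kr in the escaping gas = (n_Kr/√M_Kr) / Σ(n_i/√M_i)
= (0.495/√83.80) / (0.495/√83.80 + 3.96/√44.01) = 0.05407/(0.05407 + 0.5969) = 0.08306.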